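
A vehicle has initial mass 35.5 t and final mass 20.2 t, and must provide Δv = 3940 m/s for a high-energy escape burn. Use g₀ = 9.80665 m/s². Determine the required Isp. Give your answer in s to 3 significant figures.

Isp ≈ 713 s

ln(m₀/m_f) = ln(35500/20200) = ln(1.757) = 0.5639.
v_e = Δv / ln(m₀/m_f) = 3940 / 0.5639 = 6987.7 m/s.
Isp = v_e / g₀ = 6987.7 / 9.80665 = 712.5 s.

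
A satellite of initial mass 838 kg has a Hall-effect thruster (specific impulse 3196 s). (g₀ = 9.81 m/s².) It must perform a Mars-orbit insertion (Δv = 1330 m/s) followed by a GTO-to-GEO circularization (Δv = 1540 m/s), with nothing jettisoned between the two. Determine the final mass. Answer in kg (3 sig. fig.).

v_e = Isp · g₀ = 3196 × 9.81 = 31352.8 m/s.
After the first burn: m = 838 × exp(−1330/31352.8) = 838 × 0.95847 = 803.198 kg.
After the second burn: m = 803.198 × exp(−1540/31352.8) = 803.198 × 0.95207 = 764.701 kg.

final mass ≈ 765 kg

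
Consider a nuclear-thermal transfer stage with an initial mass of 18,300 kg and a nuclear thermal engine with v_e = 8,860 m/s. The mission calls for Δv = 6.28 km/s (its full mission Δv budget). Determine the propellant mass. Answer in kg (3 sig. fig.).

m₀/m_f = exp(Δv / v_e) = exp(6280 / 8860.0) = exp(0.7088) = 2.0316.
m_f = 18,300 / 2.0316 = 9,007.68 kg, so propellant = m₀ − m_f = 18,300 − 9,007.68 = 9,292.32 kg.

propellant mass ≈ 9290 kg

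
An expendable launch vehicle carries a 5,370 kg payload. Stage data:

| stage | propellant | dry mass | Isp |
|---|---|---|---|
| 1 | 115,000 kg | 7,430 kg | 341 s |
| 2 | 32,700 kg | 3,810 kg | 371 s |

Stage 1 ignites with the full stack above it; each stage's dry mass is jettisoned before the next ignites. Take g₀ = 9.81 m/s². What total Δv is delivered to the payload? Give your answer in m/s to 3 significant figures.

Ignition mass of stage 1 = 115,000+7,430 + 32,700+3,810 + 5,370 = 164,310 kg.
Stage 1: m₀ = 164,310 kg, m_f = 164,310 − 115,000 = 49,310 kg; Δv = 341×9.81×ln(3.332) = 3345.2×1.2036 ≈ 4026 m/s.
Stage 2: m₀ = 41,880 kg, m_f = 41,880 − 32,700 = 9,180 kg; Δv = 371×9.81×ln(4.562) = 3639.5×1.5178 ≈ 5524 m/s.
Total Δv = 4026 + 5524 = 9550 m/s.

Δv ≈ 9550 m/s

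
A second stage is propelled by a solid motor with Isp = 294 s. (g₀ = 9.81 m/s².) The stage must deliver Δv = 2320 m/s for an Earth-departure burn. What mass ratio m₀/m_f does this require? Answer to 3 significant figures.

mass ratio ≈ 2.24

v_e = Isp · g₀ = 294 × 9.81 = 2884.1 m/s.
m₀/m_f = exp(Δv / v_e) = exp(2320 / 2884.1) = exp(0.8044) = 2.2354.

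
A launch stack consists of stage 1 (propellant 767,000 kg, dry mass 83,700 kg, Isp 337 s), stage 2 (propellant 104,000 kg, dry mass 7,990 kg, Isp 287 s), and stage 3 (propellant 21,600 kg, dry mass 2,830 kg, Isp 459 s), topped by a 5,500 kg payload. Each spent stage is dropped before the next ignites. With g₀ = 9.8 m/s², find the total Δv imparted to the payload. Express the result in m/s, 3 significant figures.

Δv ≈ 14400 m/s

Ignition mass of stage 1 = 767,000+83,700 + 104,000+7,990 + 21,600+2,830 + 5,500 = 992,620 kg.
Stage 1: m₀ = 992,620 kg, m_f = 992,620 − 767,000 = 225,620 kg; Δv = 337×9.8×ln(4.4) = 3302.6×1.4815 ≈ 4893 m/s.
Stage 2: m₀ = 141,920 kg, m_f = 141,920 − 104,000 = 37,920 kg; Δv = 287×9.8×ln(3.743) = 2812.6×1.3198 ≈ 3712 m/s.
Stage 3: m₀ = 29,930 kg, m_f = 29,930 − 21,600 = 8,330 kg; Δv = 459×9.8×ln(3.593) = 4498.2×1.2790 ≈ 5753 m/s.
Total Δv = 4893 + 3712 + 5753 = 14358 m/s.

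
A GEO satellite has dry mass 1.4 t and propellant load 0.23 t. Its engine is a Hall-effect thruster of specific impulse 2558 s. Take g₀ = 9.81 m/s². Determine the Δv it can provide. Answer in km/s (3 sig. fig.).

v_e = Isp · g₀ = 2558 × 9.81 = 25094.0 m/s.
m₀ = m_dry + m_prop = 1.4 + 0.23 = 1.63 t.
By the Tsiolkovsky rocket equation, Δv = v_e · ln(m₀/m_f) = 25094.0 × ln(1.164) = 25094.0 × 0.1521 ≈ 3817.0 m/s.

Δv ≈ 3.82 km/s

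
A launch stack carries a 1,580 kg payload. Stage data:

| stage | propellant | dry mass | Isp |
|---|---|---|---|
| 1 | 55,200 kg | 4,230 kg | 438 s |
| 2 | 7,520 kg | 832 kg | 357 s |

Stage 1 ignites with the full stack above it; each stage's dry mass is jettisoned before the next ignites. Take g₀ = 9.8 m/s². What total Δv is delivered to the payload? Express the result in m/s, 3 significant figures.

Δv ≈ 11800 m/s

Ignition mass of stage 1 = 55,200+4,230 + 7,520+832 + 1,580 = 69,362 kg.
Stage 1: m₀ = 69,362 kg, m_f = 69,362 − 55,200 = 14,162 kg; Δv = 438×9.8×ln(4.898) = 4292.4×1.5888 ≈ 6820 m/s.
Stage 2: m₀ = 9,932 kg, m_f = 9,932 − 7,520 = 2,412 kg; Δv = 357×9.8×ln(4.118) = 3498.6×1.4153 ≈ 4952 m/s.
Total Δv = 6820 + 4952 = 11772 m/s.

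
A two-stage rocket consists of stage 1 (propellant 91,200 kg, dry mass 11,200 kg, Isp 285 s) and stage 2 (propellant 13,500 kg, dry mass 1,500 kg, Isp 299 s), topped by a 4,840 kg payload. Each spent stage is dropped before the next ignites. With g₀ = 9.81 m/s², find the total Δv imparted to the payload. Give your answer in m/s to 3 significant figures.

Δv ≈ 7180 m/s

Ignition mass of stage 1 = 91,200+11,200 + 13,500+1,500 + 4,840 = 122,240 kg.
Stage 1: m₀ = 122,240 kg, m_f = 122,240 − 91,200 = 31,040 kg; Δv = 285×9.81×ln(3.938) = 2795.9×1.3707 ≈ 3832 m/s.
Stage 2: m₀ = 19,840 kg, m_f = 19,840 − 13,500 = 6,340 kg; Δv = 299×9.81×ln(3.129) = 2933.2×1.1408 ≈ 3346 m/s.
Total Δv = 3832 + 3346 = 7178 m/s.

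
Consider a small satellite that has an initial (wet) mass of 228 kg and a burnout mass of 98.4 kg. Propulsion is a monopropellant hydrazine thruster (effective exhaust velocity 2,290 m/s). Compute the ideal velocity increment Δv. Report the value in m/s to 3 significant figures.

Δv ≈ 1920 m/s

Rocket equation: Δv = v_e · ln(m₀/m_f) = 2290.0 × ln(2.317) = 2290.0 × 0.8403 ≈ 1924.3 m/s.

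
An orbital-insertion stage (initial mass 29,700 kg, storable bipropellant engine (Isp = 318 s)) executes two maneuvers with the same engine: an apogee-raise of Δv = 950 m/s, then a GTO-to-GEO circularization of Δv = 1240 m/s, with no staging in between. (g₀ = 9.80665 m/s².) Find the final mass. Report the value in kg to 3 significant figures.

final mass ≈ 14700 kg

v_e = Isp · g₀ = 318 × 9.80665 = 3118.5 m/s.
After the first burn: m = 29700 × exp(−950/3118.5) = 29700 × 0.73739 = 21,900.5 kg.
After the second burn: m = 21,900.5 × exp(−1240/3118.5) = 21,900.5 × 0.67191 = 14,715.2 kg.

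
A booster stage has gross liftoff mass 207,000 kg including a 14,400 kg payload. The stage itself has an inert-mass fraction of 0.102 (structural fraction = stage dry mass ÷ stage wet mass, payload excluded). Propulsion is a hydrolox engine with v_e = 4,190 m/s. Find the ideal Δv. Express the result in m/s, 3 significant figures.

Δv ≈ 7560 m/s

Stage wet mass = m₀ − payload = 207,000 − 14,400 = 192,600 kg.
Stage dry mass = ε × stage wet mass = 0.102 × 192,600 = 19,645.2 kg.
Burnout mass m_f = stage dry + payload = 19,645.2 + 14,400 = 34,045.2 kg.
Using Δv = v_e ln(m₀/m_f): Δv = v_e · ln(207,000/34,045.2) = 4190.0 × ln(6.08) = 4190.0 × 1.8050 ≈ 7563 m/s.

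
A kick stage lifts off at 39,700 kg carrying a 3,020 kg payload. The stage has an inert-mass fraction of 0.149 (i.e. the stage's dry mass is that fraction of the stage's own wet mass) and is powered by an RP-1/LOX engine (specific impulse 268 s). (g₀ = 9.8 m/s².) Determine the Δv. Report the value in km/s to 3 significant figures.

Δv ≈ 4.05 km/s

Stage wet mass = m₀ − payload = 39,700 − 3,020 = 36,680 kg.
Stage dry mass = ε × stage wet mass = 0.149 × 36,680 = 5,465.32 kg.
Burnout mass m_f = stage dry + payload = 5,465.32 + 3,020 = 8,485.32 kg.
v_e = Isp · g₀ = 268 × 9.8 = 2626.4 m/s.
Δv = v_e · ln(39,700/8,485.32) = 2626.4 × ln(4.679) = 2626.4 × 1.5430 ≈ 4053 m/s.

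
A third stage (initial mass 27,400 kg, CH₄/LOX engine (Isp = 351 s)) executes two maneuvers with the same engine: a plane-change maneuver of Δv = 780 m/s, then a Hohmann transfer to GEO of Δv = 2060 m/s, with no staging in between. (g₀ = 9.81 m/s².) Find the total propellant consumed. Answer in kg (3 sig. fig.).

total propellant consumed ≈ 15400 kg

v_e = Isp · g₀ = 351 × 9.81 = 3443.3 m/s.
After the first burn: m = 27400 × exp(−780/3443.3) = 27400 × 0.79730 = 21,846 kg.
After the second burn: m = 21,846 × exp(−2060/3443.3) = 21,846 × 0.54977 = 12,010.3 kg.
Total propellant = m₀ − m_final = 27400 − 12,010.3 = 15,389.7 kg.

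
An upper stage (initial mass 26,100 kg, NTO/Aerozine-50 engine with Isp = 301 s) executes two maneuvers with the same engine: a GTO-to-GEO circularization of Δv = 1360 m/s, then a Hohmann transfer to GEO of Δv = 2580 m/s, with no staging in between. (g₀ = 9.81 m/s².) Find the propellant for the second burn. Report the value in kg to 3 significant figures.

propellant for the second burn ≈ 9590 kg

v_e = Isp · g₀ = 301 × 9.81 = 2952.8 m/s.
After the first burn: m = 26100 × exp(−1360/2952.8) = 26100 × 0.63092 = 16,467 kg.
After the second burn: m = 16,467 × exp(−2580/2952.8) = 16,467 × 0.41739 = 6,873.16 kg.
Second-burn propellant = 16,467 − 6,873.16 = 9,593.84 kg.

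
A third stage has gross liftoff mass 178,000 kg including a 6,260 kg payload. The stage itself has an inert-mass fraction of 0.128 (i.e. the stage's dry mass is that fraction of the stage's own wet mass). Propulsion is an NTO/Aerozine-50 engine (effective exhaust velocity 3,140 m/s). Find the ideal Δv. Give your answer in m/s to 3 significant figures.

Δv ≈ 5780 m/s

Stage wet mass = m₀ − payload = 178,000 − 6,260 = 171,740 kg.
Stage dry mass = ε × stage wet mass = 0.128 × 171,740 = 21,982.7 kg.
Burnout mass m_f = stage dry + payload = 21,982.7 + 6,260 = 28,242.7 kg.
Δv = v_e · ln(178,000/28,242.7) = 3140.0 × ln(6.303) = 3140.0 × 1.8409 ≈ 5781 m/s.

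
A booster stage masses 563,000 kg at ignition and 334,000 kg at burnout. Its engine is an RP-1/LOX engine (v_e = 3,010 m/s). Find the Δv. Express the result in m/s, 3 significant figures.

Δv = v_e · ln(m₀/m_f) = 3010.0 × ln(1.686) = 3010.0 × 0.5221 ≈ 1571.6 m/s.

Δv ≈ 1570 m/s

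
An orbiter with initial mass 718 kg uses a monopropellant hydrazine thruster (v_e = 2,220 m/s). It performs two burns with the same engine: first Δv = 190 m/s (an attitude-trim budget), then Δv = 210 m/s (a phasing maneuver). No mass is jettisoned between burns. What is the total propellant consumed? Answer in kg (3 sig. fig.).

total propellant consumed ≈ 118 kg

After the first burn: m = 718 × exp(−190/2220.0) = 718 × 0.91797 = 659.102 kg.
After the second burn: m = 659.102 × exp(−210/2220.0) = 659.102 × 0.90974 = 599.611 kg.
Total propellant = m₀ − m_final = 718 − 599.611 = 118.389 kg.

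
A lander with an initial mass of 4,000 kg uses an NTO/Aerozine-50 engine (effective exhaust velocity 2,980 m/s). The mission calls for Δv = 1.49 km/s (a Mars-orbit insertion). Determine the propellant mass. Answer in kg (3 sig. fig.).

m₀/m_f = exp(Δv / v_e) = exp(1490 / 2980.0) = exp(0.5000) = 1.6487.
m_f = 4,000 / 1.6487 = 2,426.15 kg, so propellant = m₀ − m_f = 4,000 − 2,426.15 = 1,573.85 kg.

propellant mass ≈ 1570 kg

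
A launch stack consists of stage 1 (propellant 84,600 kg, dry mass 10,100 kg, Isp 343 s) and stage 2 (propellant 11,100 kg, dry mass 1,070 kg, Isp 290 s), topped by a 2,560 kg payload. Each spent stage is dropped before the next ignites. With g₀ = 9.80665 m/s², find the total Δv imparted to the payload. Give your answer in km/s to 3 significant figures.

Ignition mass of stage 1 = 84,600+10,100 + 11,100+1,070 + 2,560 = 109,430 kg.
Stage 1: m₀ = 109,430 kg, m_f = 109,430 − 84,600 = 24,830 kg; Δv = 343×9.80665×ln(4.407) = 3363.7×1.4832 ≈ 4989 m/s.
Stage 2: m₀ = 14,730 kg, m_f = 14,730 − 11,100 = 3,630 kg; Δv = 290×9.80665×ln(4.058) = 2843.9×1.4007 ≈ 3983 m/s.
Total Δv = 4989 + 3983 = 8972 m/s.

Δv ≈ 8.97 km/s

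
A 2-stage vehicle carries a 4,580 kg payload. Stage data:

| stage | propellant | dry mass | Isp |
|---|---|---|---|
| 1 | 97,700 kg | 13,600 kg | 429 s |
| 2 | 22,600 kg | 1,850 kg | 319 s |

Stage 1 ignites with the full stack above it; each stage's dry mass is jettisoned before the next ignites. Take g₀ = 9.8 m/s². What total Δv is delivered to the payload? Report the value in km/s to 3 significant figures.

Ignition mass of stage 1 = 97,700+13,600 + 22,600+1,850 + 4,580 = 140,330 kg.
Stage 1: m₀ = 140,330 kg, m_f = 140,330 − 97,700 = 42,630 kg; Δv = 429×9.8×ln(3.292) = 4204.2×1.1914 ≈ 5009 m/s.
Stage 2: m₀ = 29,030 kg, m_f = 29,030 − 22,600 = 6,430 kg; Δv = 319×9.8×ln(4.515) = 3126.2×1.5074 ≈ 4712 m/s.
Total Δv = 5009 + 4712 = 9721 m/s.

Δv ≈ 9.72 km/s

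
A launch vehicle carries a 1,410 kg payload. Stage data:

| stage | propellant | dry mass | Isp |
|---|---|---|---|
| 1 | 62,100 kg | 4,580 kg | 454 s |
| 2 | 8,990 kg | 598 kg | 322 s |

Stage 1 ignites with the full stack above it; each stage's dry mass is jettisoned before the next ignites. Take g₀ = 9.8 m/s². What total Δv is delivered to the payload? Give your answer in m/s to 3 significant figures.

Δv ≈ 12500 m/s

Ignition mass of stage 1 = 62,100+4,580 + 8,990+598 + 1,410 = 77,678 kg.
Stage 1: m₀ = 77,678 kg, m_f = 77,678 − 62,100 = 15,578 kg; Δv = 454×9.8×ln(4.986) = 4449.2×1.6067 ≈ 7149 m/s.
Stage 2: m₀ = 10,998 kg, m_f = 10,998 − 8,990 = 2,008 kg; Δv = 322×9.8×ln(5.477) = 3155.6×1.7006 ≈ 5366 m/s.
Total Δv = 7149 + 5366 = 12515 m/s.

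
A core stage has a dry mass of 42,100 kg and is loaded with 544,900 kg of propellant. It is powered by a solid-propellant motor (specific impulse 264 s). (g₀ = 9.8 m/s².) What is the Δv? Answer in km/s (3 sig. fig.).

v_e = Isp · g₀ = 264 × 9.8 = 2587.2 m/s.
m₀ = m_dry + m_prop = 42,100 + 544,900 = 587,000 kg.
From the ideal rocket equation, Δv = v_e · ln(m₀/m_f) = 2587.2 × ln(13.94) = 2587.2 × 2.6350 ≈ 6817.2 m/s.

Δv ≈ 6.82 km/s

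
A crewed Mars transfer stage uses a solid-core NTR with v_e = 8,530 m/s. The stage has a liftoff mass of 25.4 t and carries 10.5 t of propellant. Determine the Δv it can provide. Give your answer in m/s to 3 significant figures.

m_f = m₀ − m_prop = 25.4 − 10.5 = 14.9 t.
From the ideal rocket equation, Δv = v_e · ln(m₀/m_f) = 8530.0 × ln(1.705) = 8530.0 × 0.5334 ≈ 4549.8 m/s.

Δv ≈ 4550 m/s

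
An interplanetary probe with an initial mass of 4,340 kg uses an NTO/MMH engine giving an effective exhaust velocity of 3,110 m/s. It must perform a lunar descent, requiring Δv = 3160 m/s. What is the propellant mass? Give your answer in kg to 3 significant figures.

From the ideal rocket equation, m₀/m_f = exp(Δv / v_e) = exp(3160 / 3110.0) = exp(1.0161) = 2.7623.
m_f = 4,340 / 2.7623 = 1,571.15 kg, so propellant = m₀ − m_f = 4,340 − 1,571.15 = 2,768.85 kg.

propellant mass ≈ 2770 kg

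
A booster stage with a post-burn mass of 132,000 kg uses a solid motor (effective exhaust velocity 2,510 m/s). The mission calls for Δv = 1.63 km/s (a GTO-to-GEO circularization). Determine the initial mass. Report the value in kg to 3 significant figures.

initial mass ≈ 253000 kg

By the Tsiolkovsky rocket equation, m₀/m_f = exp(Δv / v_e) = exp(1630 / 2510.0) = exp(0.6494) = 1.9144.
m₀ = m_f × 1.9144 = 132,000 × 1.9144 = 252,701 kg.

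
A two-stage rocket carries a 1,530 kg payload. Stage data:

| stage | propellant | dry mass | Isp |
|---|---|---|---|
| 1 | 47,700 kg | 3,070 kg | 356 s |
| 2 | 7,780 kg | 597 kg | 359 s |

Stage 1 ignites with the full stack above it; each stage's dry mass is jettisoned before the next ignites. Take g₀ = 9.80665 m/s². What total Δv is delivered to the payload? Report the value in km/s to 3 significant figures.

Ignition mass of stage 1 = 47,700+3,070 + 7,780+597 + 1,530 = 60,677 kg.
Stage 1: m₀ = 60,677 kg, m_f = 60,677 − 47,700 = 12,977 kg; Δv = 356×9.80665×ln(4.676) = 3491.2×1.5424 ≈ 5385 m/s.
Stage 2: m₀ = 9,907 kg, m_f = 9,907 − 7,780 = 2,127 kg; Δv = 359×9.80665×ln(4.658) = 3520.6×1.5385 ≈ 5417 m/s.
Total Δv = 5385 + 5417 = 10802 m/s.

Δv ≈ 10.8 km/s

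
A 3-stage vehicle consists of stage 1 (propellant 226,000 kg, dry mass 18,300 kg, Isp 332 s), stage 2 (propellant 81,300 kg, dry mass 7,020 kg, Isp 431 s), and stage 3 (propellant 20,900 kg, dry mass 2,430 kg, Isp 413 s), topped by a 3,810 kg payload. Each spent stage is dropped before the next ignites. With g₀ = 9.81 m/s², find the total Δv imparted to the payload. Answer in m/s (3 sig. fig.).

Ignition mass of stage 1 = 226,000+18,300 + 81,300+7,020 + 20,900+2,430 + 3,810 = 359,760 kg.
Stage 1: m₀ = 359,760 kg, m_f = 359,760 − 226,000 = 133,760 kg; Δv = 332×9.81×ln(2.69) = 3256.9×0.9894 ≈ 3222 m/s.
Stage 2: m₀ = 115,460 kg, m_f = 115,460 − 81,300 = 34,160 kg; Δv = 431×9.81×ln(3.38) = 4228.1×1.2179 ≈ 5149 m/s.
Stage 3: m₀ = 27,140 kg, m_f = 27,140 − 20,900 = 6,240 kg; Δv = 413×9.81×ln(4.349) = 4051.5×1.4700 ≈ 5956 m/s.
Total Δv = 3222 + 5149 + 5956 = 14327 m/s.

Δv ≈ 14300 m/s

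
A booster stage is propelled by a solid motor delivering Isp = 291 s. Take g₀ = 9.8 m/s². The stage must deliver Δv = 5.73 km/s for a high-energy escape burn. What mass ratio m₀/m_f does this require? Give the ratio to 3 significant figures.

v_e = Isp · g₀ = 291 × 9.8 = 2851.8 m/s.
Rocket equation: m₀/m_f = exp(Δv / v_e) = exp(5730 / 2851.8) = exp(2.0093) = 7.4578.

mass ratio ≈ 7.46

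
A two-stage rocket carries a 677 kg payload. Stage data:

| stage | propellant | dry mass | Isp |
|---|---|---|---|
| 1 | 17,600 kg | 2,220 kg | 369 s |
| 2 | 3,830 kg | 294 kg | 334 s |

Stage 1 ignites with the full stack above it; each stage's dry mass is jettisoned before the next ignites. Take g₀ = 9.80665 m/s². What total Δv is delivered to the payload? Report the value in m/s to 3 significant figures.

Ignition mass of stage 1 = 17,600+2,220 + 3,830+294 + 677 = 24,621 kg.
Stage 1: m₀ = 24,621 kg, m_f = 24,621 − 17,600 = 7,021 kg; Δv = 369×9.80665×ln(3.507) = 3618.7×1.2547 ≈ 4540 m/s.
Stage 2: m₀ = 4,801 kg, m_f = 4,801 − 3,830 = 971 kg; Δv = 334×9.80665×ln(4.944) = 3275.4×1.5983 ≈ 5235 m/s.
Total Δv = 4540 + 5235 = 9775 m/s.

Δv ≈ 9780 m/s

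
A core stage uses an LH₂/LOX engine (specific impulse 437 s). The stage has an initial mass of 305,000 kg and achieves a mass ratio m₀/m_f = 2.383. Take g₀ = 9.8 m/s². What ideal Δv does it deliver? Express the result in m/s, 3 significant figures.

Δv ≈ 3720 m/s

v_e = Isp · g₀ = 437 × 9.8 = 4282.6 m/s.
Using Δv = v_e ln(m₀/m_f): Δv = v_e · ln(2.383) = 4282.6 × 0.8684 ≈ 3718.8 m/s.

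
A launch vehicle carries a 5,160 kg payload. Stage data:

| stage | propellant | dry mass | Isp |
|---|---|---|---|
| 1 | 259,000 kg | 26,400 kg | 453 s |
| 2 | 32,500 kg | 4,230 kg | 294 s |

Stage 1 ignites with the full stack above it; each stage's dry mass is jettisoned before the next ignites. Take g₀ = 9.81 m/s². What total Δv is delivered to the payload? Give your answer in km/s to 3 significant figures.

Δv ≈ 11.3 km/s

Ignition mass of stage 1 = 259,000+26,400 + 32,500+4,230 + 5,160 = 327,290 kg.
Stage 1: m₀ = 327,290 kg, m_f = 327,290 − 259,000 = 68,290 kg; Δv = 453×9.81×ln(4.793) = 4443.9×1.5671 ≈ 6964 m/s.
Stage 2: m₀ = 41,890 kg, m_f = 41,890 − 32,500 = 9,390 kg; Δv = 294×9.81×ln(4.461) = 2884.1×1.4954 ≈ 4313 m/s.
Total Δv = 6964 + 4313 = 11277 m/s.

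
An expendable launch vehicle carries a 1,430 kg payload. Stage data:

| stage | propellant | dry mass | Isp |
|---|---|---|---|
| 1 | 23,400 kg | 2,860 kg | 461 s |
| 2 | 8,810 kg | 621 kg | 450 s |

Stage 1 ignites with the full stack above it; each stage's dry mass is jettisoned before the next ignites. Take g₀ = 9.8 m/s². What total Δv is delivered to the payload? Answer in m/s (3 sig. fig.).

Ignition mass of stage 1 = 23,400+2,860 + 8,810+621 + 1,430 = 37,121 kg.
Stage 1: m₀ = 37,121 kg, m_f = 37,121 − 23,400 = 13,721 kg; Δv = 461×9.8×ln(2.705) = 4517.8×0.9953 ≈ 4496 m/s.
Stage 2: m₀ = 10,861 kg, m_f = 10,861 − 8,810 = 2,051 kg; Δv = 450×9.8×ln(5.295) = 4410.0×1.6669 ≈ 7351 m/s.
Total Δv = 4496 + 7351 = 11847 m/s.

Δv ≈ 11800 m/s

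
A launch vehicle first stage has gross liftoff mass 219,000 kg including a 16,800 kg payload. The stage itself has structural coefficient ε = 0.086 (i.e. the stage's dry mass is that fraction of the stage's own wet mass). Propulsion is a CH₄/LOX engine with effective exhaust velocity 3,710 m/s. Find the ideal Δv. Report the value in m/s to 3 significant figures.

Δv ≈ 6890 m/s

Stage wet mass = m₀ − payload = 219,000 − 16,800 = 202,200 kg.
Stage dry mass = ε × stage wet mass = 0.086 × 202,200 = 17,389.2 kg.
Burnout mass m_f = stage dry + payload = 17,389.2 + 16,800 = 34,189.2 kg.
Δv = v_e · ln(219,000/34,189.2) = 3710.0 × ln(6.406) = 3710.0 × 1.8572 ≈ 6890 m/s.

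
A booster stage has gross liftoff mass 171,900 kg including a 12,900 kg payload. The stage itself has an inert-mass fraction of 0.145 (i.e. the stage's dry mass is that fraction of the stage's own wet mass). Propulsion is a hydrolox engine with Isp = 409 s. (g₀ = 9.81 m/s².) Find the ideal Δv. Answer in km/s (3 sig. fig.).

Stage wet mass = m₀ − payload = 171,900 − 12,900 = 159,000 kg.
Stage dry mass = ε × stage wet mass = 0.145 × 159,000 = 23,055 kg.
Burnout mass m_f = stage dry + payload = 23,055 + 12,900 = 35,955 kg.
v_e = Isp · g₀ = 409 × 9.81 = 4012.3 m/s.
Using Δv = v_e ln(m₀/m_f): Δv = v_e · ln(171,900/35,955) = 4012.3 × ln(4.781) = 4012.3 × 1.5646 ≈ 6278 m/s.

Δv ≈ 6.28 km/s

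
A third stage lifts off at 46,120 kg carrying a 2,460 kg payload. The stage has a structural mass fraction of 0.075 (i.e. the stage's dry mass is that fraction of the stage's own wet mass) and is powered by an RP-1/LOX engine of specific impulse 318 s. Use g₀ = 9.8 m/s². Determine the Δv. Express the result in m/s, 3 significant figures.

Stage wet mass = m₀ − payload = 46,120 − 2,460 = 43,660 kg.
Stage dry mass = ε × stage wet mass = 0.075 × 43,660 = 3,274.5 kg.
Burnout mass m_f = stage dry + payload = 3,274.5 + 2,460 = 5,734.5 kg.
v_e = Isp · g₀ = 318 × 9.8 = 3116.4 m/s.
By the Tsiolkovsky rocket equation, Δv = v_e · ln(46,120/5,734.5) = 3116.4 × ln(8.043) = 3116.4 × 2.0847 ≈ 6497 m/s.

Δv ≈ 6500 m/s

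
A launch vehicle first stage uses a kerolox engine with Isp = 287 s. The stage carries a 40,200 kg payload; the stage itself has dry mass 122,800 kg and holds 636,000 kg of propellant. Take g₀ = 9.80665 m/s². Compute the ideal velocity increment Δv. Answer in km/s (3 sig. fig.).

v_e = Isp · g₀ = 287 × 9.80665 = 2814.5 m/s.
m₀ = payload + dry + propellant = 40,200 + 122,800 + 636,000 = 799,000 kg.
m_f = payload + dry = 40,200 + 122,800 = 163,000 kg.
Using Δv = v_e ln(m₀/m_f): Δv = v_e · ln(m₀/m_f) = 2814.5 × ln(4.902) = 2814.5 × 1.5896 ≈ 4474.0 m/s.

Δv ≈ 4.47 km/s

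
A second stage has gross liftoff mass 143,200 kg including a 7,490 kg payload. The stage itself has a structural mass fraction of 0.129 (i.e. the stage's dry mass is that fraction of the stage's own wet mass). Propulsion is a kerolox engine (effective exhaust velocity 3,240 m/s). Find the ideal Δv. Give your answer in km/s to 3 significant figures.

Δv ≈ 5.66 km/s

Stage wet mass = m₀ − payload = 143,200 − 7,490 = 135,710 kg.
Stage dry mass = ε × stage wet mass = 0.129 × 135,710 = 17,506.6 kg.
Burnout mass m_f = stage dry + payload = 17,506.6 + 7,490 = 24,996.6 kg.
Δv = v_e · ln(143,200/24,996.6) = 3240.0 × ln(5.729) = 3240.0 × 1.7455 ≈ 5655 m/s.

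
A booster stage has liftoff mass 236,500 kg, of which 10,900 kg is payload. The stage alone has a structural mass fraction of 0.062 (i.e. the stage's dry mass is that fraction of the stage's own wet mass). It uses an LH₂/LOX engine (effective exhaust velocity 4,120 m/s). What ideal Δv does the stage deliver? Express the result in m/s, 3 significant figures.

Δv ≈ 9280 m/s

Stage wet mass = m₀ − payload = 236,500 − 10,900 = 225,600 kg.
Stage dry mass = ε × stage wet mass = 0.062 × 225,600 = 13,987.2 kg.
Burnout mass m_f = stage dry + payload = 13,987.2 + 10,900 = 24,887.2 kg.
Δv = v_e · ln(236,500/24,887.2) = 4120.0 × ln(9.503) = 4120.0 × 2.2516 ≈ 9277 m/s.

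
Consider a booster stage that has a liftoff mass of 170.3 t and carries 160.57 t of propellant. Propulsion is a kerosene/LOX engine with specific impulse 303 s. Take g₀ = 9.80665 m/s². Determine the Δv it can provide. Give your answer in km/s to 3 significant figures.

Δv ≈ 8.51 km/s

v_e = Isp · g₀ = 303 × 9.80665 = 2971.4 m/s.
m_f = m₀ − m_prop = 170.3 − 160.57 = 9.73 t.
Δv = v_e · ln(m₀/m_f) = 2971.4 × ln(17.5) = 2971.4 × 2.8623 ≈ 8505.2 m/s.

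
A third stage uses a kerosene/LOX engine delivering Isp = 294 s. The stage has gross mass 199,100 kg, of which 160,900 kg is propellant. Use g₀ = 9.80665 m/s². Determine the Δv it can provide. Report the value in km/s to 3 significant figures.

v_e = Isp · g₀ = 294 × 9.80665 = 2883.2 m/s.
m_f = m₀ − m_prop = 199,100 − 160,900 = 38,200 kg.
Rocket equation: Δv = v_e · ln(m₀/m_f) = 2883.2 × ln(5.212) = 2883.2 × 1.6510 ≈ 4760.0 m/s.

Δv ≈ 4.76 km/s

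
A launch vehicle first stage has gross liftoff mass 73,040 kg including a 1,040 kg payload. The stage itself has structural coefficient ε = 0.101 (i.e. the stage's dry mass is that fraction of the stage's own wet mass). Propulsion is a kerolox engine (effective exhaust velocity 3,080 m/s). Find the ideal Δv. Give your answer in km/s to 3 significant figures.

Δv ≈ 6.69 km/s

Stage wet mass = m₀ − payload = 73,040 − 1,040 = 72,000 kg.
Stage dry mass = ε × stage wet mass = 0.101 × 72,000 = 7,272 kg.
Burnout mass m_f = stage dry + payload = 7,272 + 1,040 = 8,312 kg.
Δv = v_e · ln(73,040/8,312) = 3080.0 × ln(8.787) = 3080.0 × 2.1733 ≈ 6694 m/s.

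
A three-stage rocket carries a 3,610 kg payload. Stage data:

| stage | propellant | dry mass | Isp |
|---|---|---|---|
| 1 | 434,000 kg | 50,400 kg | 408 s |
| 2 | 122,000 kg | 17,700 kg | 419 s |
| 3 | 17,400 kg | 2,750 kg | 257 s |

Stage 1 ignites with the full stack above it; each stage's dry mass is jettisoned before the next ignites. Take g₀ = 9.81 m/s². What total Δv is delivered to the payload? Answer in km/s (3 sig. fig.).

Ignition mass of stage 1 = 434,000+50,400 + 122,000+17,700 + 17,400+2,750 + 3,610 = 647,860 kg.
Stage 1: m₀ = 647,860 kg, m_f = 647,860 − 434,000 = 213,860 kg; Δv = 408×9.81×ln(3.029) = 4002.5×1.1084 ≈ 4436 m/s.
Stage 2: m₀ = 163,460 kg, m_f = 163,460 − 122,000 = 41,460 kg; Δv = 419×9.81×ln(3.943) = 4110.4×1.3718 ≈ 5639 m/s.
Stage 3: m₀ = 23,760 kg, m_f = 23,760 − 17,400 = 6,360 kg; Δv = 257×9.81×ln(3.736) = 2521.2×1.3180 ≈ 3323 m/s.
Total Δv = 4436 + 5639 + 3323 = 13398 m/s.

Δv ≈ 13.4 km/s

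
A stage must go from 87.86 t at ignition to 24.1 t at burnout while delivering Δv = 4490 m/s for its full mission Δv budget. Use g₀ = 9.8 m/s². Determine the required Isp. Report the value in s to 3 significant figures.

Isp ≈ 354 s

ln(m₀/m_f) = ln(87860/24100) = ln(3.646) = 1.2935.
v_e = Δv / ln(m₀/m_f) = 4490 / 1.2935 = 3471.1 m/s.
Isp = v_e / g₀ = 3471.1 / 9.8 = 354.2 s.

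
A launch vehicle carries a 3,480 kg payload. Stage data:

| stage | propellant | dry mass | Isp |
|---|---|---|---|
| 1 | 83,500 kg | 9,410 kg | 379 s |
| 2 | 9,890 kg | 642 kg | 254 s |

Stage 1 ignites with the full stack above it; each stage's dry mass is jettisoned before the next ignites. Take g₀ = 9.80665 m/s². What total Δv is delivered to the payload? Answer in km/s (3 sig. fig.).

Ignition mass of stage 1 = 83,500+9,410 + 9,890+642 + 3,480 = 106,922 kg.
Stage 1: m₀ = 106,922 kg, m_f = 106,922 − 83,500 = 23,422 kg; Δv = 379×9.80665×ln(4.565) = 3716.7×1.5184 ≈ 5644 m/s.
Stage 2: m₀ = 14,012 kg, m_f = 14,012 − 9,890 = 4,122 kg; Δv = 254×9.80665×ln(3.399) = 2490.9×1.2236 ≈ 3048 m/s.
Total Δv = 5644 + 3048 = 8692 m/s.

Δv ≈ 8.69 km/s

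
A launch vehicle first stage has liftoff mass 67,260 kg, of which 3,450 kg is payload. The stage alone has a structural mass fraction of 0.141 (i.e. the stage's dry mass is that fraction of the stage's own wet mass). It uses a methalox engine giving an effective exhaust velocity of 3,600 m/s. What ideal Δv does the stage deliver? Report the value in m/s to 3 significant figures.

Stage wet mass = m₀ − payload = 67,260 − 3,450 = 63,810 kg.
Stage dry mass = ε × stage wet mass = 0.141 × 63,810 = 8,997.21 kg.
Burnout mass m_f = stage dry + payload = 8,997.21 + 3,450 = 12,447.21 kg.
By the Tsiolkovsky rocket equation, Δv = v_e · ln(67,260/12,447.21) = 3600.0 × ln(5.404) = 3600.0 × 1.6871 ≈ 6073 m/s.

Δv ≈ 6070 m/s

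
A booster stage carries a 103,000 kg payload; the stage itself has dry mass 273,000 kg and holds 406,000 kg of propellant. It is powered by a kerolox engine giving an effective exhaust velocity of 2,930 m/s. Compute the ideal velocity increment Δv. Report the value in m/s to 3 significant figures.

Δv ≈ 2150 m/s

m₀ = payload + dry + propellant = 103,000 + 273,000 + 406,000 = 782,000 kg.
m_f = payload + dry = 103,000 + 273,000 = 376,000 kg.
Using Δv = v_e ln(m₀/m_f): Δv = v_e · ln(m₀/m_f) = 2930.0 × ln(2.08) = 2930.0 × 0.7323 ≈ 2145.5 m/s.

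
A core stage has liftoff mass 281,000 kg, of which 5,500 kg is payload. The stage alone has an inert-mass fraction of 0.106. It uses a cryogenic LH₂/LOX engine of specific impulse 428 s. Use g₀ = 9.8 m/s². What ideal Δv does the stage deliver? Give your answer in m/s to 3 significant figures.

Stage wet mass = m₀ − payload = 281,000 − 5,500 = 275,500 kg.
Stage dry mass = ε × stage wet mass = 0.106 × 275,500 = 29,203 kg.
Burnout mass m_f = stage dry + payload = 29,203 + 5,500 = 34,703 kg.
v_e = Isp · g₀ = 428 × 9.8 = 4194.4 m/s.
Rocket equation: Δv = v_e · ln(281,000/34,703) = 4194.4 × ln(8.097) = 4194.4 × 2.0915 ≈ 8773 m/s.

Δv ≈ 8770 m/s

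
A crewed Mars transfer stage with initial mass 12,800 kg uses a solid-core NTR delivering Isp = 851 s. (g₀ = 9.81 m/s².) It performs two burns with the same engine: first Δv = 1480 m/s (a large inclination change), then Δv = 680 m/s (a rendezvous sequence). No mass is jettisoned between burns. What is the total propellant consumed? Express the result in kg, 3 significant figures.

total propellant consumed ≈ 2920 kg

v_e = Isp · g₀ = 851 × 9.81 = 8348.3 m/s.
After the first burn: m = 12800 × exp(−1480/8348.3) = 12800 × 0.83754 = 10,720.5 kg.
After the second burn: m = 10,720.5 × exp(−680/8348.3) = 10,720.5 × 0.92178 = 9,881.94 kg.
Total propellant = m₀ − m_final = 12800 − 9,881.94 = 2,918.06 kg.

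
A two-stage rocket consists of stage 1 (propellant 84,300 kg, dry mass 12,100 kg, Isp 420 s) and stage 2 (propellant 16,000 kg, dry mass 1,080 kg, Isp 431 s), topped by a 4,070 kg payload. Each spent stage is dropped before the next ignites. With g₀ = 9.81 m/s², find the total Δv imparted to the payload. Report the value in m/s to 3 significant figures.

Ignition mass of stage 1 = 84,300+12,100 + 16,000+1,080 + 4,070 = 117,550 kg.
Stage 1: m₀ = 117,550 kg, m_f = 117,550 − 84,300 = 33,250 kg; Δv = 420×9.81×ln(3.535) = 4120.2×1.2628 ≈ 5203 m/s.
Stage 2: m₀ = 21,150 kg, m_f = 21,150 − 16,000 = 5,150 kg; Δv = 431×9.81×ln(4.107) = 4228.1×1.4126 ≈ 5973 m/s.
Total Δv = 5203 + 5973 = 11176 m/s.

Δv ≈ 11200 m/s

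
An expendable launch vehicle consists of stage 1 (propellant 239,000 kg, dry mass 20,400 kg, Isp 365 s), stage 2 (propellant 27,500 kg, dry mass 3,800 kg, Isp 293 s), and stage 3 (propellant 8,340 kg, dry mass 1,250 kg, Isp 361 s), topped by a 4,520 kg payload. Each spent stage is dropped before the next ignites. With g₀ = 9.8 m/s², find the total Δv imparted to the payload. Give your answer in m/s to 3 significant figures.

Δv ≈ 11300 m/s

Ignition mass of stage 1 = 239,000+20,400 + 27,500+3,800 + 8,340+1,250 + 4,520 = 304,810 kg.
Stage 1: m₀ = 304,810 kg, m_f = 304,810 − 239,000 = 65,810 kg; Δv = 365×9.8×ln(4.632) = 3577.0×1.5329 ≈ 5483 m/s.
Stage 2: m₀ = 45,410 kg, m_f = 45,410 − 27,500 = 17,910 kg; Δv = 293×9.8×ln(2.535) = 2871.4×0.9304 ≈ 2671 m/s.
Stage 3: m₀ = 14,110 kg, m_f = 14,110 − 8,340 = 5,770 kg; Δv = 361×9.8×ln(2.445) = 3537.8×0.8942 ≈ 3164 m/s.
Total Δv = 5483 + 2671 + 3164 = 11318 m/s.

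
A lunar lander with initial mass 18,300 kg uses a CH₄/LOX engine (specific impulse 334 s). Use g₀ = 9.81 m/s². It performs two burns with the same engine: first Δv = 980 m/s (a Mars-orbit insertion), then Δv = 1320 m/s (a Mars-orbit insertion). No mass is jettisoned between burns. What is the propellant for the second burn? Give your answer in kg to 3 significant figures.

propellant for the second burn ≈ 4500 kg

v_e = Isp · g₀ = 334 × 9.81 = 3276.5 m/s.
After the first burn: m = 18300 × exp(−980/3276.5) = 18300 × 0.74149 = 13,569.3 kg.
After the second burn: m = 13,569.3 × exp(−1320/3276.5) = 13,569.3 × 0.66840 = 9,069.72 kg.
Second-burn propellant = 13,569.3 − 9,069.72 = 4,499.58 kg.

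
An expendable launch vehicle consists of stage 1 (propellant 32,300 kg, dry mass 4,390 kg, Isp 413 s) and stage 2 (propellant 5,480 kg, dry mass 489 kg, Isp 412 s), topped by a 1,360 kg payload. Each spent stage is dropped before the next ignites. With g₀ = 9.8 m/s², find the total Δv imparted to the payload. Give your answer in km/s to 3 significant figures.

Δv ≈ 10.9 km/s

Ignition mass of stage 1 = 32,300+4,390 + 5,480+489 + 1,360 = 44,019 kg.
Stage 1: m₀ = 44,019 kg, m_f = 44,019 − 32,300 = 11,719 kg; Δv = 413×9.8×ln(3.756) = 4047.4×1.3234 ≈ 5356 m/s.
Stage 2: m₀ = 7,329 kg, m_f = 7,329 − 5,480 = 1,849 kg; Δv = 412×9.8×ln(3.964) = 4037.6×1.3772 ≈ 5561 m/s.
Total Δv = 5356 + 5561 = 10917 m/s.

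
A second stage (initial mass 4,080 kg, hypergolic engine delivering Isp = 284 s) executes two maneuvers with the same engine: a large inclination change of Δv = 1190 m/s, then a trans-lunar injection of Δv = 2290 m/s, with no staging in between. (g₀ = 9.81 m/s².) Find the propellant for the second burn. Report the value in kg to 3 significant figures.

v_e = Isp · g₀ = 284 × 9.81 = 2786.0 m/s.
After the first burn: m = 4080 × exp(−1190/2786.0) = 4080 × 0.65238 = 2,661.71 kg.
After the second burn: m = 2,661.71 × exp(−2290/2786.0) = 2,661.71 × 0.43957 = 1,170.01 kg.
Second-burn propellant = 2,661.71 − 1,170.01 = 1,491.7 kg.

propellant for the second burn ≈ 1490 kg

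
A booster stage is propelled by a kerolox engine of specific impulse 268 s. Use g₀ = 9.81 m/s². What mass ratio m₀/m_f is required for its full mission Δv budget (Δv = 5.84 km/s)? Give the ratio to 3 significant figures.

v_e = Isp · g₀ = 268 × 9.81 = 2629.1 m/s.
From the ideal rocket equation, m₀/m_f = exp(Δv / v_e) = exp(5840 / 2629.1) = exp(2.2213) = 9.2194.

mass ratio ≈ 9.22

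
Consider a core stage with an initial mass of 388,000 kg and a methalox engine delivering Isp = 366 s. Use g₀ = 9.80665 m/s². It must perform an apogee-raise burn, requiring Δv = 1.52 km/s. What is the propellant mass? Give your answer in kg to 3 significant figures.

v_e = Isp · g₀ = 366 × 9.80665 = 3589.2 m/s.
Using Δv = v_e ln(m₀/m_f): m₀/m_f = exp(Δv / v_e) = exp(1520 / 3589.2) = exp(0.4235) = 1.5273.
m_f = 388,000 / 1.5273 = 254,043 kg, so propellant = m₀ − m_f = 388,000 − 254,043 = 133,957 kg.

propellant mass ≈ 134000 kg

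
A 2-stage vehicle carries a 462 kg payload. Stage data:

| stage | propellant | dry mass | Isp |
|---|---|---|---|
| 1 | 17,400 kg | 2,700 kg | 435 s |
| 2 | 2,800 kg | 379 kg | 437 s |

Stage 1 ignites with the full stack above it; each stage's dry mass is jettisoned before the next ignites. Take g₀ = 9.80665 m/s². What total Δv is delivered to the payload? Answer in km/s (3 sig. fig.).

Δv ≈ 11.9 km/s

Ignition mass of stage 1 = 17,400+2,700 + 2,800+379 + 462 = 23,741 kg.
Stage 1: m₀ = 23,741 kg, m_f = 23,741 − 17,400 = 6,341 kg; Δv = 435×9.80665×ln(3.744) = 4265.9×1.3202 ≈ 5632 m/s.
Stage 2: m₀ = 3,641 kg, m_f = 3,641 − 2,800 = 841 kg; Δv = 437×9.80665×ln(4.329) = 4285.5×1.4654 ≈ 6280 m/s.
Total Δv = 5632 + 6280 = 11912 m/s.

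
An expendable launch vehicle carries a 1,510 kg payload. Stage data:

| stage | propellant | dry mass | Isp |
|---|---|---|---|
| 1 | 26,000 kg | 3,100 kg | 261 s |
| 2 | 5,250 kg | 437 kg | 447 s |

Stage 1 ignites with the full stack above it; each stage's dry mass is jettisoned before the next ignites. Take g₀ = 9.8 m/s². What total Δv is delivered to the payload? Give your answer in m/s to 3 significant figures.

Δv ≈ 8950 m/s

Ignition mass of stage 1 = 26,000+3,100 + 5,250+437 + 1,510 = 36,297 kg.
Stage 1: m₀ = 36,297 kg, m_f = 36,297 − 26,000 = 10,297 kg; Δv = 261×9.8×ln(3.525) = 2557.8×1.2599 ≈ 3223 m/s.
Stage 2: m₀ = 7,197 kg, m_f = 7,197 − 5,250 = 1,947 kg; Δv = 447×9.8×ln(3.696) = 4380.6×1.3074 ≈ 5727 m/s.
Total Δv = 3223 + 5727 = 8950 m/s.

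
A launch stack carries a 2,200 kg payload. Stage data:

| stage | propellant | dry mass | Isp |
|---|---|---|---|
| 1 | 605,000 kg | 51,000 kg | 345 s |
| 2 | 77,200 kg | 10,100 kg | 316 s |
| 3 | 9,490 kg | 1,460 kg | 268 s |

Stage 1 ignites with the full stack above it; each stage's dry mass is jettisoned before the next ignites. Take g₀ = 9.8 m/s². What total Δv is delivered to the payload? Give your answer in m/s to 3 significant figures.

Δv ≈ 13300 m/s

Ignition mass of stage 1 = 605,000+51,000 + 77,200+10,100 + 9,490+1,460 + 2,200 = 756,450 kg.
Stage 1: m₀ = 756,450 kg, m_f = 756,450 − 605,000 = 151,450 kg; Δv = 345×9.8×ln(4.995) = 3381.0×1.6084 ≈ 5438 m/s.
Stage 2: m₀ = 100,450 kg, m_f = 100,450 − 77,200 = 23,250 kg; Δv = 316×9.8×ln(4.32) = 3096.8×1.4634 ≈ 4532 m/s.
Stage 3: m₀ = 13,150 kg, m_f = 13,150 − 9,490 = 3,660 kg; Δv = 268×9.8×ln(3.593) = 2626.4×1.2790 ≈ 3359 m/s.
Total Δv = 5438 + 4532 + 3359 = 13329 m/s.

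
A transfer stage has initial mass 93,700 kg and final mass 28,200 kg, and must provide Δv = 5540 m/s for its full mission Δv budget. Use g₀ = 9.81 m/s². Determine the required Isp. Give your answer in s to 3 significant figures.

ln(m₀/m_f) = ln(93700/28200) = ln(3.323) = 1.2008.
v_e = Δv / ln(m₀/m_f) = 5540 / 1.2008 = 4613.7 m/s.
Isp = v_e / g₀ = 4613.7 / 9.81 = 470.3 s.

Isp ≈ 470 s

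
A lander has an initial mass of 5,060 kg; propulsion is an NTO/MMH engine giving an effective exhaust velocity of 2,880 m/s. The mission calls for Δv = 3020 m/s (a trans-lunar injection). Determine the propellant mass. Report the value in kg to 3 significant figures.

From the ideal rocket equation, m₀/m_f = exp(Δv / v_e) = exp(3020 / 2880.0) = exp(1.0486) = 2.8537.
m_f = 5,060 / 2.8537 = 1,773.14 kg, so propellant = m₀ − m_f = 5,060 − 1,773.14 = 3,286.86 kg.

propellant mass ≈ 3290 kg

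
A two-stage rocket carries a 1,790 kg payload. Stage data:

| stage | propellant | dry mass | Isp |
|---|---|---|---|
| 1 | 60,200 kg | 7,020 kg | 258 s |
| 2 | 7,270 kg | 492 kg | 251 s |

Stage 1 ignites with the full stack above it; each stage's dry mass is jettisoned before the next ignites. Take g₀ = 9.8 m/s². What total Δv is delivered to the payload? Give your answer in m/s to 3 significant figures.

Ignition mass of stage 1 = 60,200+7,020 + 7,270+492 + 1,790 = 76,772 kg.
Stage 1: m₀ = 76,772 kg, m_f = 76,772 − 60,200 = 16,572 kg; Δv = 258×9.8×ln(4.633) = 2528.4×1.5331 ≈ 3876 m/s.
Stage 2: m₀ = 9,552 kg, m_f = 9,552 − 7,270 = 2,282 kg; Δv = 251×9.8×ln(4.186) = 2459.8×1.4317 ≈ 3522 m/s.
Total Δv = 3876 + 3522 = 7398 m/s.

Δv ≈ 7400 m/s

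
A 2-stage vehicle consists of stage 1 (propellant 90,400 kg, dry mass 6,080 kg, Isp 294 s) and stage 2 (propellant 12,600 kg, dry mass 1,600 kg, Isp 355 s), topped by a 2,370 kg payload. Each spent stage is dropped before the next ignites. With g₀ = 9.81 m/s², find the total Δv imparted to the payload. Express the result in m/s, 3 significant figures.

Δv ≈ 9610 m/s

Ignition mass of stage 1 = 90,400+6,080 + 12,600+1,600 + 2,370 = 113,050 kg.
Stage 1: m₀ = 113,050 kg, m_f = 113,050 − 90,400 = 22,650 kg; Δv = 294×9.81×ln(4.991) = 2884.1×1.6077 ≈ 4637 m/s.
Stage 2: m₀ = 16,570 kg, m_f = 16,570 − 12,600 = 3,970 kg; Δv = 355×9.81×ln(4.174) = 3482.6×1.4288 ≈ 4976 m/s.
Total Δv = 4637 + 4976 = 9613 m/s.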